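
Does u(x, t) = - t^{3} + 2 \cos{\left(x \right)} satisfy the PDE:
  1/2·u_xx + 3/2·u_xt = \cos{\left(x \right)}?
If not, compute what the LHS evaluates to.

Evaluate each term of the left-hand side for u = - t^{3} + 2 \cos{\left(x \right)}.
Derivatives:
  u_xx = - 2 \cos{\left(x \right)}
  u_xt = 0
Terms:
  1/2·u_xx = - \cos{\left(x \right)}
  3/2·u_xt = 0
Sum: LHS = - \cos{\left(x \right)}
Given right-hand side: \cos{\left(x \right)}. Difference LHS − RHS = - 2 \cos{\left(x \right)} ≠ 0, so u is not a solution.

Answer: No, the LHS evaluates to - \cos{\left(x \right)}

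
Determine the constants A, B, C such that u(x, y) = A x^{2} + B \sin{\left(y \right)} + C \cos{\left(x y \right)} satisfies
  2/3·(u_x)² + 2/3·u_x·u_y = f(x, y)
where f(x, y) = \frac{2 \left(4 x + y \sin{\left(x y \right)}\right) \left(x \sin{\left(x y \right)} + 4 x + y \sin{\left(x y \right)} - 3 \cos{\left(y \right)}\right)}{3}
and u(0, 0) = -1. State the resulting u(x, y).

Substitute the ansatz u = A x^{2} + B \sin{\left(y \right)} + C \cos{\left(x y \right)} into the left-hand side.
Derivatives of the ansatz:
  u_x = 2 A x - C y \sin{\left(x y \right)}
  u_y = B \cos{\left(y \right)} - C x \sin{\left(x y \right)}
Term by term:
  2/3·(u_x)² = \frac{8 A^{2} x^{2}}{3} - \frac{8 A C x y \sin{\left(x y \right)}}{3} + \frac{2 C^{2} y^{2} \sin^{2}{\left(x y \right)}}{3}
  2/3·u_x·u_y = \frac{4 A B x \cos{\left(y \right)}}{3} - \frac{4 A C x^{2} \sin{\left(x y \right)}}{3} - \frac{2 B C y \sin{\left(x y \right)} \cos{\left(y \right)}}{3} + \frac{2 C^{2} x y \sin^{2}{\left(x y \right)}}{3}
So the left-hand side equals
  \frac{8 A^{2} x^{2}}{3} + \frac{4 A B x \cos{\left(y \right)}}{3} - \frac{4 A C x^{2} \sin{\left(x y \right)}}{3} - \frac{8 A C x y \sin{\left(x y \right)}}{3} - \frac{2 B C y \sin{\left(x y \right)} \cos{\left(y \right)}}{3} + \frac{2 C^{2} x y \sin^{2}{\left(x y \right)}}{3} + \frac{2 C^{2} y^{2} \sin^{2}{\left(x y \right)}}{3}
This must equal f(x, y) identically; expanded, f = \frac{8 x^{2} \sin{\left(x y \right)}}{3} + \frac{32 x^{2}}{3} + \frac{2 x y \sin^{2}{\left(x y \right)}}{3} + \frac{16 x y \sin{\left(x y \right)}}{3} - 8 x \cos{\left(y \right)} + \frac{2 y^{2} \sin^{2}{\left(x y \right)}}{3} - 2 y \sin{\left(x y \right)} \cos{\left(y \right)}.
Matching coefficients of the independent functions:
  [x^{2}]:  \frac{8 A^{2}}{3} = \frac{32}{3}
  [x \cos{\left(y \right)}]:  \frac{4 A B}{3} = -8
  [x^{2} \sin{\left(x y \right)}]:  - \frac{4 A C}{3} = \frac{8}{3}
  [y^{2} \sin^{2}{\left(x y \right)}, x y \sin^{2}{\left(x y \right)}]:  \frac{2 C^{2}}{3} = \frac{2}{3}
  [x y \sin{\left(x y \right)}]:  - \frac{8 A C}{3} = \frac{16}{3}
  [y \sin{\left(x y \right)} \cos{\left(y \right)}]:  - \frac{2 B C}{3} = -2
These equations allow (A, B, C) = (-2, 3, 1) or (2, -3, -1).
Impose the point condition(s):
  u(0, 0) = -1  ⟹  C = -1
Only A = 2, B = -3, C = -1 satisfies everything.
Hence u(x, y) = 2 x^{2} - 3 \sin{\left(y \right)} - \cos{\left(x y \right)}.

Answer: u(x, y) = 2 x^{2} - 3 \sin{\left(y \right)} - \cos{\left(x y \right)}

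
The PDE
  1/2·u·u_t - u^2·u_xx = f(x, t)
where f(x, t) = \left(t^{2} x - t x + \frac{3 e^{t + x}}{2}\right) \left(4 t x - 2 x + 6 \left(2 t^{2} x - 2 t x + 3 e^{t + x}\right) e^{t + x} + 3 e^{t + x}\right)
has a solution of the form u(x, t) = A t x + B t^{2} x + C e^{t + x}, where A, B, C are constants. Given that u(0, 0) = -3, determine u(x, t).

Substitute the ansatz u = A t x + B t^{2} x + C e^{t + x} into the left-hand side.
Derivatives of the ansatz:
  u_t = A x + 2 B t x + C e^{t} e^{x}
  u_xx = C e^{t} e^{x}
Term by term:
  1/2·u·u_t = \frac{A^{2} t x^{2}}{2} + \frac{3 A B t^{2} x^{2}}{2} + \frac{A C t x e^{t} e^{x}}{2} + \frac{A C x e^{t} e^{x}}{2} + B^{2} t^{3} x^{2} + \frac{B C t^{2} x e^{t} e^{x}}{2} + B C t x e^{t} e^{x} + \frac{C^{2} e^{2 t} e^{2 x}}{2}
  -u^2·u_xx = - A^{2} C t^{2} x^{2} e^{t} e^{x} - 2 A B C t^{3} x^{2} e^{t} e^{x} - 2 A C^{2} t x e^{2 t} e^{2 x} - B^{2} C t^{4} x^{2} e^{t} e^{x} - 2 B C^{2} t^{2} x e^{2 t} e^{2 x} - C^{3} e^{3 t} e^{3 x}
So the left-hand side equals
  - A^{2} C t^{2} x^{2} e^{t} e^{x} + \frac{A^{2} t x^{2}}{2} - 2 A B C t^{3} x^{2} e^{t} e^{x} + \frac{3 A B t^{2} x^{2}}{2} - 2 A C^{2} t x e^{2 t} e^{2 x} + \frac{A C t x e^{t} e^{x}}{2} + \frac{A C x e^{t} e^{x}}{2} - B^{2} C t^{4} x^{2} e^{t} e^{x} + B^{2} t^{3} x^{2} - 2 B C^{2} t^{2} x e^{2 t} e^{2 x} + \frac{B C t^{2} x e^{t} e^{x}}{2} + B C t x e^{t} e^{x} - C^{3} e^{3 t} e^{3 x} + \frac{C^{2} e^{2 t} e^{2 x}}{2}
This must equal f(x, t) identically; expanded, f = 12 t^{4} x^{2} e^{t} e^{x} - 24 t^{3} x^{2} e^{t} e^{x} + 4 t^{3} x^{2} + 12 t^{2} x^{2} e^{t} e^{x} - 6 t^{2} x^{2} + 36 t^{2} x e^{2 t} e^{2 x} + 3 t^{2} x e^{t} e^{x} + 2 t x^{2} - 36 t x e^{2 t} e^{2 x} + 3 t x e^{t} e^{x} - 3 x e^{t} e^{x} + 27 e^{3 t} e^{3 x} + \frac{9 e^{2 t} e^{2 x}}{2}.
Matching coefficients of the independent functions:
  [t x^{2}]:  \frac{A^{2}}{2} = 2
  [t^{2} x^{2}]:  \frac{3 A B}{2} = -6
  [t^{3} x^{2}]:  B^{2} = 4
  [e^{2 t} e^{2 x}]:  \frac{C^{2}}{2} = \frac{9}{2}
  [e^{3 t} e^{3 x}]:  - C^{3} = 27
  [x e^{t} e^{x}]:  \frac{A C}{2} = -3
  [t x e^{t} e^{x}]:  \frac{A C}{2} + B C = 3
  [t x e^{2 t} e^{2 x}]:  - 2 A C^{2} = -36
  [t^{2} x e^{t} e^{x}]:  \frac{B C}{2} = 3
  [t^{2} x e^{2 t} e^{2 x}]:  - 2 B C^{2} = 36
  [t^{2} x^{2} e^{t} e^{x}]:  - A^{2} C = 12
  [t^{3} x^{2} e^{t} e^{x}]:  - 2 A B C = -24
  [t^{4} x^{2} e^{t} e^{x}]:  - B^{2} C = 12
Solving: A = 2, B = -2, C = -3.
Check against the point condition:
  u(0, 0) = -3  ⟹  C = -3  ✓
Hence u(x, t) = - 2 t^{2} x + 2 t x - 3 e^{t + x}.

Answer: u(x, t) = - 2 t^{2} x + 2 t x - 3 e^{t + x}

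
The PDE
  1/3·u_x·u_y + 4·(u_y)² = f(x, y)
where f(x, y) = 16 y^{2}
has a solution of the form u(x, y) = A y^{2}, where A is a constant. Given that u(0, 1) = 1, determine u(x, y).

Answer: u(x, y) = y^{2}

Derivation:
Substitute the ansatz u = A y^{2} into the left-hand side.
Derivatives of the ansatz:
  u_x = 0
  u_y = 2 A y
Term by term:
  1/3·u_x·u_y = 0
  4·(u_y)² = 16 A^{2} y^{2}
So the left-hand side equals
  16 A^{2} y^{2}
This must equal f(x, y) = 16 y^{2} identically.
Matching coefficients of the independent functions:
  [y^{2}]:  16 A^{2} = 16
These equations allow (A) = (-1) or (1).
Impose the point condition(s):
  u(0, 1) = 1  ⟹  A = 1
Only A = 1 satisfies everything.
Hence u(x, y) = y^{2}.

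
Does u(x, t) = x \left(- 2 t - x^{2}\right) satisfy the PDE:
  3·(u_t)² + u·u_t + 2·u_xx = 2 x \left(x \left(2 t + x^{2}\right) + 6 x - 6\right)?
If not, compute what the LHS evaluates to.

Answer: Yes

Derivation:
Evaluate each term of the left-hand side for u = x \left(- 2 t - x^{2}\right).
Derivatives:
  u_t = - 2 x
  u_xx = - 6 x
Terms:
  3·(u_t)² = 12 x^{2}
  u·u_t = 2 x^{2} \left(2 t + x^{2}\right)
  2·u_xx = - 12 x
Sum: LHS = 2 x \left(x \left(2 t + x^{2}\right) + 6 x - 6\right)
This is exactly the given right-hand side, so u is a solution.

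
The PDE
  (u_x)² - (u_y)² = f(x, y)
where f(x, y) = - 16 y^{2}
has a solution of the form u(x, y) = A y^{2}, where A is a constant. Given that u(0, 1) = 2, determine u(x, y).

Answer: u(x, y) = 2 y^{2}

Derivation:
Substitute the ansatz u = A y^{2} into the left-hand side.
Derivatives of the ansatz:
  u_x = 0
  u_y = 2 A y
Term by term:
  (u_x)² = 0
  -(u_y)² = - 4 A^{2} y^{2}
So the left-hand side equals
  - 4 A^{2} y^{2}
This must equal f(x, y) = - 16 y^{2} identically.
Matching coefficients of the independent functions:
  [y^{2}]:  - 4 A^{2} = -16
These equations allow (A) = (-2) or (2).
Impose the point condition(s):
  u(0, 1) = 2  ⟹  A = 2
Only A = 2 satisfies everything.
Hence u(x, y) = 2 y^{2}.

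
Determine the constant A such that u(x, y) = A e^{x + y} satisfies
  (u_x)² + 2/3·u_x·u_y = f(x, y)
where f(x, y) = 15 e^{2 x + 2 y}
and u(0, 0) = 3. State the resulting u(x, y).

Answer: u(x, y) = 3 e^{x + y}

Derivation:
Substitute the ansatz u = A e^{x + y} into the left-hand side.
Derivatives of the ansatz:
  u_x = A e^{x} e^{y}
  u_y = A e^{x} e^{y}
Term by term:
  (u_x)² = A^{2} e^{2 x} e^{2 y}
  2/3·u_x·u_y = \frac{2 A^{2} e^{2 x} e^{2 y}}{3}
So the left-hand side equals
  \frac{5 A^{2} e^{2 x} e^{2 y}}{3}
This must equal f(x, y) identically; expanded, f = 15 e^{2 x} e^{2 y}.
Matching coefficients of the independent functions:
  [e^{2 x} e^{2 y}]:  \frac{5 A^{2}}{3} = 15
These equations allow (A) = (-3) or (3).
Impose the point condition(s):
  u(0, 0) = 3  ⟹  A = 3
Only A = 3 satisfies everything.
Hence u(x, y) = 3 e^{x + y}.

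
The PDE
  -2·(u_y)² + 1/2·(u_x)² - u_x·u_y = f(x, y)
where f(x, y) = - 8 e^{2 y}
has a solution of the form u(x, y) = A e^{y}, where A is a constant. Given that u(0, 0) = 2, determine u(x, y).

Substitute the ansatz u = A e^{y} into the left-hand side.
Derivatives of the ansatz:
  u_y = A e^{y}
  u_x = 0
Term by term:
  -2·(u_y)² = - 2 A^{2} e^{2 y}
  1/2·(u_x)² = 0
  -u_x·u_y = 0
So the left-hand side equals
  - 2 A^{2} e^{2 y}
This must equal f(x, y) = - 8 e^{2 y} identically.
Matching coefficients of the independent functions:
  [e^{2 y}]:  - 2 A^{2} = -8
These equations allow (A) = (-2) or (2).
Impose the point condition(s):
  u(0, 0) = 2  ⟹  A = 2
Only A = 2 satisfies everything.
Hence u(x, y) = 2 e^{y}.

Answer: u(x, y) = 2 e^{y}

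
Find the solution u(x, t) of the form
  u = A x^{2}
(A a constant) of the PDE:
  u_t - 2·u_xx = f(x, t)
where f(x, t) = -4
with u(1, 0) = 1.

Substitute the ansatz u = A x^{2} into the left-hand side.
Derivatives of the ansatz:
  u_t = 0
  u_xx = 2 A
Term by term:
  u_t = 0
  -2·u_xx = - 4 A
So the left-hand side equals
  - 4 A
This must equal f(x, t) = -4 identically.
Matching coefficients of the independent functions:
  [constant term]:  - 4 A = -4
Solving: A = 1.
Check against the point condition:
  u(1, 0) = 1  ⟹  A = 1  ✓
Hence u(x, t) = x^{2}.

Answer: u(x, t) = x^{2}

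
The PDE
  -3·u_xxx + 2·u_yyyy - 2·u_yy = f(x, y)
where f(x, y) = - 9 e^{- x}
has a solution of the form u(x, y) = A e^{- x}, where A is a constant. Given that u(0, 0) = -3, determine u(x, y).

Answer: u(x, y) = - 3 e^{- x}

Derivation:
Substitute the ansatz u = A e^{- x} into the left-hand side.
Derivatives of the ansatz:
  u_xxx = - A e^{- x}
  u_yyyy = 0
  u_yy = 0
Term by term:
  -3·u_xxx = 3 A e^{- x}
  2·u_yyyy = 0
  -2·u_yy = 0
So the left-hand side equals
  3 A e^{- x}
This must equal f(x, y) = - 9 e^{- x} identically.
Matching coefficients of the independent functions:
  [e^{- x}]:  3 A = -9
Solving: A = -3.
Check against the point condition:
  u(0, 0) = -3  ⟹  A = -3  ✓
Hence u(x, y) = - 3 e^{- x}.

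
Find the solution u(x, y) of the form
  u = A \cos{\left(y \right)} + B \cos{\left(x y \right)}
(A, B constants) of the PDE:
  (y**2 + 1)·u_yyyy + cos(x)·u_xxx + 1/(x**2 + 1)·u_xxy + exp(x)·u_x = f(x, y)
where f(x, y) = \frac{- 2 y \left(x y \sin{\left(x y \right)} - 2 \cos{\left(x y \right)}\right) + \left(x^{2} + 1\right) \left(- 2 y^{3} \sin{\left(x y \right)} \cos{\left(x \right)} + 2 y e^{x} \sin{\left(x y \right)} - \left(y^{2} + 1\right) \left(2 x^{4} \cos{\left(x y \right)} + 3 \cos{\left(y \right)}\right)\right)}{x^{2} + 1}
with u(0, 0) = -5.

Substitute the ansatz u = A \cos{\left(y \right)} + B \cos{\left(x y \right)} into the left-hand side.
Derivatives of the ansatz:
  u_yyyy = A \cos{\left(y \right)} + B x^{4} \cos{\left(x y \right)}
  u_xxx = B y^{3} \sin{\left(x y \right)}
  u_xxy = B x y^{2} \sin{\left(x y \right)} - 2 B y \cos{\left(x y \right)}
  u_x = - B y \sin{\left(x y \right)}
Term by term:
  (y**2 + 1)·u_yyyy = A y^{2} \cos{\left(y \right)} + A \cos{\left(y \right)} + B x^{4} y^{2} \cos{\left(x y \right)} + B x^{4} \cos{\left(x y \right)}
  cos(x)·u_xxx = B y^{3} \sin{\left(x y \right)} \cos{\left(x \right)}
  1/(x**2 + 1)·u_xxy = \frac{B x y^{2} \sin{\left(x y \right)}}{x^{2} + 1} - \frac{2 B y \cos{\left(x y \right)}}{x^{2} + 1}
  exp(x)·u_x = - B y e^{x} \sin{\left(x y \right)}
So the left-hand side equals
  A y^{2} \cos{\left(y \right)} + A \cos{\left(y \right)} + B x^{4} y^{2} \cos{\left(x y \right)} + B x^{4} \cos{\left(x y \right)} + \frac{B x y^{2} \sin{\left(x y \right)}}{x^{2} + 1} + B y^{3} \sin{\left(x y \right)} \cos{\left(x \right)} - B y e^{x} \sin{\left(x y \right)} - \frac{2 B y \cos{\left(x y \right)}}{x^{2} + 1}
This must equal f(x, y) identically; expanded, f = - 2 x^{4} y^{2} \cos{\left(x y \right)} - 2 x^{4} \cos{\left(x y \right)} - \frac{2 x y^{2} \sin{\left(x y \right)}}{x^{2} + 1} - 2 y^{3} \sin{\left(x y \right)} \cos{\left(x \right)} - 3 y^{2} \cos{\left(y \right)} + 2 y e^{x} \sin{\left(x y \right)} + \frac{4 y \cos{\left(x y \right)}}{x^{2} + 1} - 3 \cos{\left(y \right)}.
Matching coefficients of the independent functions:
  [x^{4} \cos{\left(x y \right)}, x^{4} y^{2} \cos{\left(x y \right)}, y^{3} \sin{\left(x y \right)} \cos{\left(x \right)}, \frac{x y^{2} \sin{\left(x y \right)}}{x^{2} + 1}]:  B = -2
  [y^{2} \cos{\left(y \right)}, \cos{\left(y \right)}]:  A = -3
  [\frac{y \cos{\left(x y \right)}}{x^{2} + 1}]:  - 2 B = 4
  [y e^{x} \sin{\left(x y \right)}]:  - B = 2
Solving: A = -3, B = -2.
Check against the point condition:
  u(0, 0) = -5  ⟹  A + B = -5  ✓
Hence u(x, y) = - 3 \cos{\left(y \right)} - 2 \cos{\left(x y \right)}.

Answer: u(x, y) = - 3 \cos{\left(y \right)} - 2 \cos{\left(x y \right)}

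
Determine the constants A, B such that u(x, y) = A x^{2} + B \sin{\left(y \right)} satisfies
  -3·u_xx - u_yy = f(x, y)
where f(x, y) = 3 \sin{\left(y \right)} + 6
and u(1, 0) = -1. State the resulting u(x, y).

Answer: u(x, y) = - x^{2} + 3 \sin{\left(y \right)}

Derivation:
Substitute the ansatz u = A x^{2} + B \sin{\left(y \right)} into the left-hand side.
Derivatives of the ansatz:
  u_xx = 2 A
  u_yy = - B \sin{\left(y \right)}
Term by term:
  -3·u_xx = - 6 A
  -u_yy = B \sin{\left(y \right)}
So the left-hand side equals
  - 6 A + B \sin{\left(y \right)}
This must equal f(x, y) = 3 \sin{\left(y \right)} + 6 identically.
Matching coefficients of the independent functions:
  [constant term]:  - 6 A = 6
  [\sin{\left(y \right)}]:  B = 3
Solving: A = -1, B = 3.
Check against the point condition:
  u(1, 0) = -1  ⟹  A = -1  ✓
Hence u(x, y) = - x^{2} + 3 \sin{\left(y \right)}.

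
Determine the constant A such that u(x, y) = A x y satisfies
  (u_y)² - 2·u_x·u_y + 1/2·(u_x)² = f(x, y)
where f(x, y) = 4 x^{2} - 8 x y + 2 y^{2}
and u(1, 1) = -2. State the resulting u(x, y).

Substitute the ansatz u = A x y into the left-hand side.
Derivatives of the ansatz:
  u_y = A x
  u_x = A y
Term by term:
  (u_y)² = A^{2} x^{2}
  -2·u_x·u_y = - 2 A^{2} x y
  1/2·(u_x)² = \frac{A^{2} y^{2}}{2}
So the left-hand side equals
  A^{2} x^{2} - 2 A^{2} x y + \frac{A^{2} y^{2}}{2}
This must equal f(x, y) = 4 x^{2} - 8 x y + 2 y^{2} identically.
Matching coefficients of the independent functions:
  [x^{2}]:  A^{2} = 4
  [y^{2}]:  \frac{A^{2}}{2} = 2
  [x y]:  - 2 A^{2} = -8
These equations allow (A) = (-2) or (2).
Impose the point condition(s):
  u(1, 1) = -2  ⟹  A = -2
Only A = -2 satisfies everything.
Hence u(x, y) = - 2 x y.

Answer: u(x, y) = - 2 x y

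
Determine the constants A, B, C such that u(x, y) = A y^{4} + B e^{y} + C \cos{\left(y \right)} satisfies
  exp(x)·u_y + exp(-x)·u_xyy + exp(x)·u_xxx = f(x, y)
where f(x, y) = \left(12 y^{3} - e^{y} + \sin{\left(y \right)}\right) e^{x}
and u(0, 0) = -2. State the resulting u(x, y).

Substitute the ansatz u = A y^{4} + B e^{y} + C \cos{\left(y \right)} into the left-hand side.
Derivatives of the ansatz:
  u_y = 4 A y^{3} + B e^{y} - C \sin{\left(y \right)}
  u_xyy = 0
  u_xxx = 0
Term by term:
  exp(x)·u_y = 4 A y^{3} e^{x} + B e^{x} e^{y} - C e^{x} \sin{\left(y \right)}
  exp(-x)·u_xyy = 0
  exp(x)·u_xxx = 0
So the left-hand side equals
  4 A y^{3} e^{x} + B e^{x} e^{y} - C e^{x} \sin{\left(y \right)}
This must equal f(x, y) identically; expanded, f = 12 y^{3} e^{x} - e^{x} e^{y} + e^{x} \sin{\left(y \right)}.
Matching coefficients of the independent functions:
  [y^{3} e^{x}]:  4 A = 12
  [e^{x} e^{y}]:  B = -1
  [e^{x} \sin{\left(y \right)}]:  - C = 1
Solving: A = 3, B = -1, C = -1.
Check against the point condition:
  u(0, 0) = -2  ⟹  B + C = -2  ✓
Hence u(x, y) = 3 y^{4} - e^{y} - \cos{\left(y \right)}.

Answer: u(x, y) = 3 y^{4} - e^{y} - \cos{\left(y \right)}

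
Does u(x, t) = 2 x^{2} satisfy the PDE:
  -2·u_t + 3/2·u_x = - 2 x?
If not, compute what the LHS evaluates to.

Evaluate each term of the left-hand side for u = 2 x^{2}.
Derivatives:
  u_t = 0
  u_x = 4 x
Terms:
  -2·u_t = 0
  3/2·u_x = 6 x
Sum: LHS = 6 x
Given right-hand side: - 2 x. Difference LHS − RHS = 8 x ≠ 0, so u is not a solution.

Answer: No, the LHS evaluates to 6 x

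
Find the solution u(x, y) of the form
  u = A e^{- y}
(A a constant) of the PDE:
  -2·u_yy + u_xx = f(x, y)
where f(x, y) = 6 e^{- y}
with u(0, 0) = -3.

Answer: u(x, y) = - 3 e^{- y}

Derivation:
Substitute the ansatz u = A e^{- y} into the left-hand side.
Derivatives of the ansatz:
  u_yy = A e^{- y}
  u_xx = 0
Term by term:
  -2·u_yy = - 2 A e^{- y}
  u_xx = 0
So the left-hand side equals
  - 2 A e^{- y}
This must equal f(x, y) = 6 e^{- y} identically.
Matching coefficients of the independent functions:
  [e^{- y}]:  - 2 A = 6
Solving: A = -3.
Check against the point condition:
  u(0, 0) = -3  ⟹  A = -3  ✓
Hence u(x, y) = - 3 e^{- y}.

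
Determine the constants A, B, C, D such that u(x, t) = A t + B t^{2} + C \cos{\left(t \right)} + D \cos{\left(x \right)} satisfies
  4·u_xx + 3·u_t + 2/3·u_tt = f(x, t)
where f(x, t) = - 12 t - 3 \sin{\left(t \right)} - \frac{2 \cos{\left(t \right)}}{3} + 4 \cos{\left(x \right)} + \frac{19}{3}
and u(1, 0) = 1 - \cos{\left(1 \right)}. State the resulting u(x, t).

Substitute the ansatz u = A t + B t^{2} + C \cos{\left(t \right)} + D \cos{\left(x \right)} into the left-hand side.
Derivatives of the ansatz:
  u_xx = - D \cos{\left(x \right)}
  u_t = A + 2 B t - C \sin{\left(t \right)}
  u_tt = 2 B - C \cos{\left(t \right)}
Term by term:
  4·u_xx = - 4 D \cos{\left(x \right)}
  3·u_t = 3 A + 6 B t - 3 C \sin{\left(t \right)}
  2/3·u_tt = \frac{4 B}{3} - \frac{2 C \cos{\left(t \right)}}{3}
So the left-hand side equals
  3 A + 6 B t + \frac{4 B}{3} - 3 C \sin{\left(t \right)} - \frac{2 C \cos{\left(t \right)}}{3} - 4 D \cos{\left(x \right)}
This must equal f(x, t) = - 12 t - 3 \sin{\left(t \right)} - \frac{2 \cos{\left(t \right)}}{3} + 4 \cos{\left(x \right)} + \frac{19}{3} identically.
Matching coefficients of the independent functions:
  [constant term]:  3 A + \frac{4 B}{3} = \frac{19}{3}
  [t]:  6 B = -12
  [\sin{\left(t \right)}]:  - 3 C = -3
  [\cos{\left(t \right)}]:  - \frac{2 C}{3} = - \frac{2}{3}
  [\cos{\left(x \right)}]:  - 4 D = 4
Solving: A = 3, B = -2, C = 1, D = -1.
Check against the point condition:
  u(1, 0) = 1 - \cos{\left(1 \right)}  ⟹  C + D \cos{\left(1 \right)} = 1 - \cos{\left(1 \right)}  ✓
Hence u(x, t) = - 2 t^{2} + 3 t + \cos{\left(t \right)} - \cos{\left(x \right)}.

Answer: u(x, t) = - 2 t^{2} + 3 t + \cos{\left(t \right)} - \cos{\left(x \right)}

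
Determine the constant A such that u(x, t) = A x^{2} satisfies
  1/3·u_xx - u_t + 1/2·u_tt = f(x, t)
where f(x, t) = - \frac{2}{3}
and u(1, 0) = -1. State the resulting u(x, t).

Substitute the ansatz u = A x^{2} into the left-hand side.
Derivatives of the ansatz:
  u_xx = 2 A
  u_t = 0
  u_tt = 0
Term by term:
  1/3·u_xx = \frac{2 A}{3}
  -u_t = 0
  1/2·u_tt = 0
So the left-hand side equals
  \frac{2 A}{3}
This must equal f(x, t) = - \frac{2}{3} identically.
Matching coefficients of the independent functions:
  [constant term]:  \frac{2 A}{3} = - \frac{2}{3}
Solving: A = -1.
Check against the point condition:
  u(1, 0) = -1  ⟹  A = -1  ✓
Hence u(x, t) = - x^{2}.

Answer: u(x, t) = - x^{2}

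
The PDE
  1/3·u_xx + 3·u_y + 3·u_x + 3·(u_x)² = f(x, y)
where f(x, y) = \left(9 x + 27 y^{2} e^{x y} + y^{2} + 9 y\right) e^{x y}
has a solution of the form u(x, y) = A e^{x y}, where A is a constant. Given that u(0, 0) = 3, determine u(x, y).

Substitute the ansatz u = A e^{x y} into the left-hand side.
Derivatives of the ansatz:
  u_xx = A y^{2} e^{x y}
  u_y = A x e^{x y}
  u_x = A y e^{x y}
Term by term:
  1/3·u_xx = \frac{A y^{2} e^{x y}}{3}
  3·u_y = 3 A x e^{x y}
  3·u_x = 3 A y e^{x y}
  3·(u_x)² = 3 A^{2} y^{2} e^{2 x y}
So the left-hand side equals
  3 A^{2} y^{2} e^{2 x y} + 3 A x e^{x y} + \frac{A y^{2} e^{x y}}{3} + 3 A y e^{x y}
This must equal f(x, y) identically; expanded, f = 9 x e^{x y} + 27 y^{2} e^{2 x y} + y^{2} e^{x y} + 9 y e^{x y}.
Matching coefficients of the independent functions:
  [x e^{x y}, y e^{x y}]:  3 A = 9
  [y^{2} e^{x y}]:  \frac{A}{3} = 1
  [y^{2} e^{2 x y}]:  3 A^{2} = 27
Solving: A = 3.
Check against the point condition:
  u(0, 0) = 3  ⟹  A = 3  ✓
Hence u(x, y) = 3 e^{x y}.

Answer: u(x, y) = 3 e^{x y}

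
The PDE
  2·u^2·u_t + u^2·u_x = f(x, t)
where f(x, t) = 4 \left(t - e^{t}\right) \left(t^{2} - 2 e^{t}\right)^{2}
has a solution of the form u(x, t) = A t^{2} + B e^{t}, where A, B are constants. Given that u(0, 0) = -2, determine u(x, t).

Substitute the ansatz u = A t^{2} + B e^{t} into the left-hand side.
Derivatives of the ansatz:
  u_t = 2 A t + B e^{t}
  u_x = 0
Term by term:
  2·u^2·u_t = 4 A^{3} t^{5} + 2 A^{2} B t^{4} e^{t} + 8 A^{2} B t^{3} e^{t} + 4 A B^{2} t^{2} e^{2 t} + 4 A B^{2} t e^{2 t} + 2 B^{3} e^{3 t}
  u^2·u_x = 0
So the left-hand side equals
  4 A^{3} t^{5} + 2 A^{2} B t^{4} e^{t} + 8 A^{2} B t^{3} e^{t} + 4 A B^{2} t^{2} e^{2 t} + 4 A B^{2} t e^{2 t} + 2 B^{3} e^{3 t}
This must equal f(x, t) identically; expanded, f = 4 t^{5} - 4 t^{4} e^{t} - 16 t^{3} e^{t} + 16 t^{2} e^{2 t} + 16 t e^{2 t} - 16 e^{3 t}.
Matching coefficients of the independent functions:
  [t^{5}]:  4 A^{3} = 4
  [t e^{2 t}, t^{2} e^{2 t}]:  4 A B^{2} = 16
  [t^{3} e^{t}]:  8 A^{2} B = -16
  [t^{4} e^{t}]:  2 A^{2} B = -4
  [e^{3 t}]:  2 B^{3} = -16
Solving: A = 1, B = -2.
Check against the point condition:
  u(0, 0) = -2  ⟹  B = -2  ✓
Hence u(x, t) = t^{2} - 2 e^{t}.

Answer: u(x, t) = t^{2} - 2 e^{t}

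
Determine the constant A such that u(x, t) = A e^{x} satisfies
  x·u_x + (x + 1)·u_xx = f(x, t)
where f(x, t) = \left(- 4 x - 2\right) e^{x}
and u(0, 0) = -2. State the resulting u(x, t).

Answer: u(x, t) = - 2 e^{x}

Derivation:
Substitute the ansatz u = A e^{x} into the left-hand side.
Derivatives of the ansatz:
  u_x = A e^{x}
  u_xx = A e^{x}
Term by term:
  x·u_x = A x e^{x}
  (x + 1)·u_xx = A x e^{x} + A e^{x}
So the left-hand side equals
  2 A x e^{x} + A e^{x}
This must equal f(x, t) identically; expanded, f = - 4 x e^{x} - 2 e^{x}.
Matching coefficients of the independent functions:
  [x e^{x}]:  2 A = -4
  [e^{x}]:  A = -2
Solving: A = -2.
Check against the point condition:
  u(0, 0) = -2  ⟹  A = -2  ✓
Hence u(x, t) = - 2 e^{x}.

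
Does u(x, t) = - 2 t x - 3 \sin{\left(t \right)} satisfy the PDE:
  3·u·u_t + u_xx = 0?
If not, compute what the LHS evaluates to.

Answer: No, the LHS evaluates to 3 \left(2 x + 3 \cos{\left(t \right)}\right) \left(2 t x + 3 \sin{\left(t \right)}\right)

Derivation:
Evaluate each term of the left-hand side for u = - 2 t x - 3 \sin{\left(t \right)}.
Derivatives:
  u_t = - 2 x - 3 \cos{\left(t \right)}
  u_xx = 0
Terms:
  3·u·u_t = 3 \left(2 x + 3 \cos{\left(t \right)}\right) \left(2 t x + 3 \sin{\left(t \right)}\right)
  u_xx = 0
Sum: LHS = 3 \left(2 x + 3 \cos{\left(t \right)}\right) \left(2 t x + 3 \sin{\left(t \right)}\right)
Given right-hand side: 0. Difference LHS − RHS = 3 \left(2 x + 3 \cos{\left(t \right)}\right) \left(2 t x + 3 \sin{\left(t \right)}\right) ≠ 0, so u is not a solution.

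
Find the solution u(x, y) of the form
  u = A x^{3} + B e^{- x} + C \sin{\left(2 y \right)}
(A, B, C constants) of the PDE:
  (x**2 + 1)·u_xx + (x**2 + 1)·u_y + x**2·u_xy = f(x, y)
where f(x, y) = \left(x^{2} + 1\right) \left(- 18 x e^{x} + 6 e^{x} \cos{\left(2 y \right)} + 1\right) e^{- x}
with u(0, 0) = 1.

Substitute the ansatz u = A x^{3} + B e^{- x} + C \sin{\left(2 y \right)} into the left-hand side.
Derivatives of the ansatz:
  u_xx = 6 A x + B e^{- x}
  u_y = 2 C \cos{\left(2 y \right)}
  u_xy = 0
Term by term:
  (x**2 + 1)·u_xx = 6 A x^{3} + 6 A x + B x^{2} e^{- x} + B e^{- x}
  (x**2 + 1)·u_y = 2 C x^{2} \cos{\left(2 y \right)} + 2 C \cos{\left(2 y \right)}
  x**2·u_xy = 0
So the left-hand side equals
  6 A x^{3} + 6 A x + B x^{2} e^{- x} + B e^{- x} + 2 C x^{2} \cos{\left(2 y \right)} + 2 C \cos{\left(2 y \right)}
This must equal f(x, y) identically; expanded, f = - 18 x^{3} + 6 x^{2} \cos{\left(2 y \right)} + x^{2} e^{- x} - 18 x + 6 \cos{\left(2 y \right)} + e^{- x}.
Matching coefficients of the independent functions:
  [x, x^{3}]:  6 A = -18
  [x^{2} e^{- x}, e^{- x}]:  B = 1
  [x^{2} \cos{\left(2 y \right)}, \cos{\left(2 y \right)}]:  2 C = 6
Solving: A = -3, B = 1, C = 3.
Check against the point condition:
  u(0, 0) = 1  ⟹  B = 1  ✓
Hence u(x, y) = - 3 x^{3} + 3 \sin{\left(2 y \right)} + e^{- x}.

Answer: u(x, y) = - 3 x^{3} + 3 \sin{\left(2 y \right)} + e^{- x}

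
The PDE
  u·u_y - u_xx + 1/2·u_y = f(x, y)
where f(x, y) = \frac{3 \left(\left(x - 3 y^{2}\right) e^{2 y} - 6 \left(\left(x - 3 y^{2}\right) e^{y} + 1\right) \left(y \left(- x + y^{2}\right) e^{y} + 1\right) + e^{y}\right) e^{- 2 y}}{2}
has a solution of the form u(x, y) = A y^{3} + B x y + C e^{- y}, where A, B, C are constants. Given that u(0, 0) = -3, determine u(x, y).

Substitute the ansatz u = A y^{3} + B x y + C e^{- y} into the left-hand side.
Derivatives of the ansatz:
  u_y = 3 A y^{2} + B x - C e^{- y}
  u_xx = 0
Term by term:
  u·u_y = 3 A^{2} y^{5} + 4 A B x y^{3} - A C y^{3} e^{- y} + 3 A C y^{2} e^{- y} + B^{2} x^{2} y - B C x y e^{- y} + B C x e^{- y} - C^{2} e^{- 2 y}
  -u_xx = 0
  1/2·u_y = \frac{3 A y^{2}}{2} + \frac{B x}{2} - \frac{C e^{- y}}{2}
So the left-hand side equals
  3 A^{2} y^{5} + 4 A B x y^{3} - A C y^{3} e^{- y} + 3 A C y^{2} e^{- y} + \frac{3 A y^{2}}{2} + B^{2} x^{2} y - B C x y e^{- y} + B C x e^{- y} + \frac{B x}{2} - C^{2} e^{- 2 y} - \frac{C e^{- y}}{2}
This must equal f(x, y) identically; expanded, f = 9 x^{2} y - 36 x y^{3} + 9 x y e^{- y} + \frac{3 x}{2} - 9 x e^{- y} + 27 y^{5} - 9 y^{3} e^{- y} - \frac{9 y^{2}}{2} + 27 y^{2} e^{- y} + \frac{3 e^{- y}}{2} - 9 e^{- 2 y}.
Matching coefficients of the independent functions:
  [x]:  \frac{B}{2} = \frac{3}{2}
  [y^{2}]:  \frac{3 A}{2} = - \frac{9}{2}
  [y^{5}]:  3 A^{2} = 27
  [x y^{3}]:  4 A B = -36
  [x e^{- y}]:  B C = -9
  [x^{2} y]:  B^{2} = 9
  [y^{2} e^{- y}]:  3 A C = 27
  [y^{3} e^{- y}]:  - A C = -9
  [x y e^{- y}]:  - B C = 9
  [e^{- 2 y}]:  - C^{2} = -9
  [e^{- y}]:  - \frac{C}{2} = \frac{3}{2}
Solving: A = -3, B = 3, C = -3.
Check against the point condition:
  u(0, 0) = -3  ⟹  C = -3  ✓
Hence u(x, y) = 3 x y - 3 y^{3} - 3 e^{- y}.

Answer: u(x, y) = 3 x y - 3 y^{3} - 3 e^{- y}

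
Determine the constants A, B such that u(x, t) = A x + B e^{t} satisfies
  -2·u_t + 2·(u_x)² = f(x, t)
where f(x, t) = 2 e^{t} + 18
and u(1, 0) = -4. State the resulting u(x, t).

Substitute the ansatz u = A x + B e^{t} into the left-hand side.
Derivatives of the ansatz:
  u_t = B e^{t}
  u_x = A
Term by term:
  -2·u_t = - 2 B e^{t}
  2·(u_x)² = 2 A^{2}
So the left-hand side equals
  2 A^{2} - 2 B e^{t}
This must equal f(x, t) = 2 e^{t} + 18 identically.
Matching coefficients of the independent functions:
  [constant term]:  2 A^{2} = 18
  [e^{t}]:  - 2 B = 2
These equations allow (A, B) = (-3, -1) or (3, -1).
Impose the point condition(s):
  u(1, 0) = -4  ⟹  A + B = -4
Only A = -3, B = -1 satisfies everything.
Hence u(x, t) = - 3 x - e^{t}.

Answer: u(x, t) = - 3 x - e^{t}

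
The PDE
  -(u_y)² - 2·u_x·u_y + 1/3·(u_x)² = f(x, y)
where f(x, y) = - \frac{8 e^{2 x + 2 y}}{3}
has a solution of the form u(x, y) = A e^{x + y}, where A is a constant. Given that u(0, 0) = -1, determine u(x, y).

Substitute the ansatz u = A e^{x + y} into the left-hand side.
Derivatives of the ansatz:
  u_y = A e^{x} e^{y}
  u_x = A e^{x} e^{y}
Term by term:
  -(u_y)² = - A^{2} e^{2 x} e^{2 y}
  -2·u_x·u_y = - 2 A^{2} e^{2 x} e^{2 y}
  1/3·(u_x)² = \frac{A^{2} e^{2 x} e^{2 y}}{3}
So the left-hand side equals
  - \frac{8 A^{2} e^{2 x} e^{2 y}}{3}
This must equal f(x, y) identically; expanded, f = - \frac{8 e^{2 x} e^{2 y}}{3}.
Matching coefficients of the independent functions:
  [e^{2 x} e^{2 y}]:  - \frac{8 A^{2}}{3} = - \frac{8}{3}
These equations allow (A) = (-1) or (1).
Impose the point condition(s):
  u(0, 0) = -1  ⟹  A = -1
Only A = -1 satisfies everything.
Hence u(x, y) = - e^{x + y}.

Answer: u(x, y) = - e^{x + y}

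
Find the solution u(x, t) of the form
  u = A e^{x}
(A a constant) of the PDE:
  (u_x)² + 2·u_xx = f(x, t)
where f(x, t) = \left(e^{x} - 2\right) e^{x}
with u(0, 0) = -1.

Substitute the ansatz u = A e^{x} into the left-hand side.
Derivatives of the ansatz:
  u_x = A e^{x}
  u_xx = A e^{x}
Term by term:
  (u_x)² = A^{2} e^{2 x}
  2·u_xx = 2 A e^{x}
So the left-hand side equals
  A^{2} e^{2 x} + 2 A e^{x}
This must equal f(x, t) = \left(e^{x} - 2\right) e^{x} identically.
Matching coefficients of the independent functions:
  [e^{x}]:  2 A = -2
  [e^{2 x}]:  A^{2} = 1
Solving: A = -1.
Check against the point condition:
  u(0, 0) = -1  ⟹  A = -1  ✓
Hence u(x, t) = - e^{x}.

Answer: u(x, t) = - e^{x}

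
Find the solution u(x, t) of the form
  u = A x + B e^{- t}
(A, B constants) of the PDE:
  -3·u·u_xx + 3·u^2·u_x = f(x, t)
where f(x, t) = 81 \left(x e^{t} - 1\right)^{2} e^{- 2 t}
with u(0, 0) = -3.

Answer: u(x, t) = 3 x - 3 e^{- t}

Derivation:
Substitute the ansatz u = A x + B e^{- t} into the left-hand side.
Derivatives of the ansatz:
  u_xx = 0
  u_x = A
Term by term:
  -3·u·u_xx = 0
  3·u^2·u_x = 3 A^{3} x^{2} + 6 A^{2} B x e^{- t} + 3 A B^{2} e^{- 2 t}
So the left-hand side equals
  3 A^{3} x^{2} + 6 A^{2} B x e^{- t} + 3 A B^{2} e^{- 2 t}
This must equal f(x, t) identically; expanded, f = 81 x^{2} - 162 x e^{- t} + 81 e^{- 2 t}.
Matching coefficients of the independent functions:
  [x^{2}]:  3 A^{3} = 81
  [x e^{- t}]:  6 A^{2} B = -162
  [e^{- 2 t}]:  3 A B^{2} = 81
Solving: A = 3, B = -3.
Check against the point condition:
  u(0, 0) = -3  ⟹  B = -3  ✓
Hence u(x, t) = 3 x - 3 e^{- t}.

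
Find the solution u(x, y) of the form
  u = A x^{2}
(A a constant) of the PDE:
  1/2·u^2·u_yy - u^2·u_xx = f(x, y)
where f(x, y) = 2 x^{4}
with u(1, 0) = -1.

Substitute the ansatz u = A x^{2} into the left-hand side.
Derivatives of the ansatz:
  u_yy = 0
  u_xx = 2 A
Term by term:
  1/2·u^2·u_yy = 0
  -u^2·u_xx = - 2 A^{3} x^{4}
So the left-hand side equals
  - 2 A^{3} x^{4}
This must equal f(x, y) = 2 x^{4} identically.
Matching coefficients of the independent functions:
  [x^{4}]:  - 2 A^{3} = 2
Solving: A = -1.
Check against the point condition:
  u(1, 0) = -1  ⟹  A = -1  ✓
Hence u(x, y) = - x^{2}.

Answer: u(x, y) = - x^{2}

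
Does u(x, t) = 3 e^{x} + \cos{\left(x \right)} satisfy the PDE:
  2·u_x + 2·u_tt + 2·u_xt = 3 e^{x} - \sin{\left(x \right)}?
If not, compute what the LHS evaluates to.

Evaluate each term of the left-hand side for u = 3 e^{x} + \cos{\left(x \right)}.
Derivatives:
  u_x = 3 e^{x} - \sin{\left(x \right)}
  u_tt = 0
  u_xt = 0
Terms:
  2·u_x = 6 e^{x} - 2 \sin{\left(x \right)}
  2·u_tt = 0
  2·u_xt = 0
Sum: LHS = 6 e^{x} - 2 \sin{\left(x \right)}
Given right-hand side: 3 e^{x} - \sin{\left(x \right)}. Difference LHS − RHS = 3 e^{x} - \sin{\left(x \right)} ≠ 0, so u is not a solution.

Answer: No, the LHS evaluates to 6 e^{x} - 2 \sin{\left(x \right)}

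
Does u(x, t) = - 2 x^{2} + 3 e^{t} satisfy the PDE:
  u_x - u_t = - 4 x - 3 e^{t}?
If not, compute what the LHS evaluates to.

Answer: Yes

Derivation:
Evaluate each term of the left-hand side for u = - 2 x^{2} + 3 e^{t}.
Derivatives:
  u_x = - 4 x
  u_t = 3 e^{t}
Terms:
  u_x = - 4 x
  -u_t = - 3 e^{t}
Sum: LHS = - 4 x - 3 e^{t}
This is exactly the given right-hand side, so u is a solution.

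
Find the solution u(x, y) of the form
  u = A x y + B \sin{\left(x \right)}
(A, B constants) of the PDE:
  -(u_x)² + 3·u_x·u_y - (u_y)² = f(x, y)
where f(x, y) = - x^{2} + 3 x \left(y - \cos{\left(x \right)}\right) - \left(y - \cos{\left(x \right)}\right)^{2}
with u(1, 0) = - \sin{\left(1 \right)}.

Substitute the ansatz u = A x y + B \sin{\left(x \right)} into the left-hand side.
Derivatives of the ansatz:
  u_x = A y + B \cos{\left(x \right)}
  u_y = A x
Term by term:
  -(u_x)² = - A^{2} y^{2} - 2 A B y \cos{\left(x \right)} - B^{2} \cos^{2}{\left(x \right)}
  3·u_x·u_y = 3 A^{2} x y + 3 A B x \cos{\left(x \right)}
  -(u_y)² = - A^{2} x^{2}
So the left-hand side equals
  - A^{2} x^{2} + 3 A^{2} x y - A^{2} y^{2} + 3 A B x \cos{\left(x \right)} - 2 A B y \cos{\left(x \right)} - B^{2} \cos^{2}{\left(x \right)}
This must equal f(x, y) identically; expanded, f = - x^{2} + 3 x y - 3 x \cos{\left(x \right)} - y^{2} + 2 y \cos{\left(x \right)} - \cos^{2}{\left(x \right)}.
Matching coefficients of the independent functions:
  [x^{2}, y^{2}]:  - A^{2} = -1
  [x y]:  3 A^{2} = 3
  [x \cos{\left(x \right)}]:  3 A B = -3
  [y \cos{\left(x \right)}]:  - 2 A B = 2
  [\cos^{2}{\left(x \right)}]:  - B^{2} = -1
These equations allow (A, B) = (-1, 1) or (1, -1).
Impose the point condition(s):
  u(1, 0) = - \sin{\left(1 \right)}  ⟹  B \sin{\left(1 \right)} = - \sin{\left(1 \right)}
Only A = 1, B = -1 satisfies everything.
Hence u(x, y) = x y - \sin{\left(x \right)}.

Answer: u(x, y) = x y - \sin{\left(x \right)}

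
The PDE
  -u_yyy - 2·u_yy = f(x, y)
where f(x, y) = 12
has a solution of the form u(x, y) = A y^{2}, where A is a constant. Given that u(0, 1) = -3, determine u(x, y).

Substitute the ansatz u = A y^{2} into the left-hand side.
Derivatives of the ansatz:
  u_yyy = 0
  u_yy = 2 A
Term by term:
  -u_yyy = 0
  -2·u_yy = - 4 A
So the left-hand side equals
  - 4 A
This must equal f(x, y) = 12 identically.
Matching coefficients of the independent functions:
  [constant term]:  - 4 A = 12
Solving: A = -3.
Check against the point condition:
  u(0, 1) = -3  ⟹  A = -3  ✓
Hence u(x, y) = - 3 y^{2}.

Answer: u(x, y) = - 3 y^{2}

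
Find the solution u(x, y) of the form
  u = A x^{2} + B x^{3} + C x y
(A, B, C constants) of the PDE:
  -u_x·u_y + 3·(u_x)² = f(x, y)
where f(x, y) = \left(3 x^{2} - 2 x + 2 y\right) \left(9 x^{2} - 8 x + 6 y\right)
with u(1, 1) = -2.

Substitute the ansatz u = A x^{2} + B x^{3} + C x y into the left-hand side.
Derivatives of the ansatz:
  u_x = 2 A x + 3 B x^{2} + C y
  u_y = C x
Term by term:
  -u_x·u_y = - 2 A C x^{2} - 3 B C x^{3} - C^{2} x y
  3·(u_x)² = 12 A^{2} x^{2} + 36 A B x^{3} + 12 A C x y + 27 B^{2} x^{4} + 18 B C x^{2} y + 3 C^{2} y^{2}
So the left-hand side equals
  12 A^{2} x^{2} + 36 A B x^{3} - 2 A C x^{2} + 12 A C x y + 27 B^{2} x^{4} - 3 B C x^{3} + 18 B C x^{2} y - C^{2} x y + 3 C^{2} y^{2}
This must equal f(x, y) identically; expanded, f = 27 x^{4} - 42 x^{3} + 36 x^{2} y + 16 x^{2} - 28 x y + 12 y^{2}.
Matching coefficients of the independent functions:
  [x^{2}]:  12 A^{2} - 2 A C = 16
  [x^{3}]:  36 A B - 3 B C = -42
  [x^{4}]:  27 B^{2} = 27
  [y^{2}]:  3 C^{2} = 12
  [x y]:  12 A C - C^{2} = -28
  [x^{2} y]:  18 B C = 36
These equations allow (A, B, C) = (-1, 1, 2) or (1, -1, -2).
Impose the point condition(s):
  u(1, 1) = -2  ⟹  A + B + C = -2
Only A = 1, B = -1, C = -2 satisfies everything.
Hence u(x, y) = - x^{3} + x^{2} - 2 x y.

Answer: u(x, y) = - x^{3} + x^{2} - 2 x y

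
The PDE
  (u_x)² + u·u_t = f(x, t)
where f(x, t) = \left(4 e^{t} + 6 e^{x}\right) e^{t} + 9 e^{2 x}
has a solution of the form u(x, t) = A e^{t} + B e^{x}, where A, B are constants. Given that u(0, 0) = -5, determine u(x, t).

Substitute the ansatz u = A e^{t} + B e^{x} into the left-hand side.
Derivatives of the ansatz:
  u_x = B e^{x}
  u_t = A e^{t}
Term by term:
  (u_x)² = B^{2} e^{2 x}
  u·u_t = A^{2} e^{2 t} + A B e^{t} e^{x}
So the left-hand side equals
  A^{2} e^{2 t} + A B e^{t} e^{x} + B^{2} e^{2 x}
This must equal f(x, t) = \left(4 e^{t} + 6 e^{x}\right) e^{t} + 9 e^{2 x} identically.
Matching coefficients of the independent functions:
  [e^{t} e^{x}]:  A B = 6
  [e^{2 t}]:  A^{2} = 4
  [e^{2 x}]:  B^{2} = 9
These equations allow (A, B) = (-2, -3) or (2, 3).
Impose the point condition(s):
  u(0, 0) = -5  ⟹  A + B = -5
Only A = -2, B = -3 satisfies everything.
Hence u(x, t) = - 2 e^{t} - 3 e^{x}.

Answer: u(x, t) = - 2 e^{t} - 3 e^{x}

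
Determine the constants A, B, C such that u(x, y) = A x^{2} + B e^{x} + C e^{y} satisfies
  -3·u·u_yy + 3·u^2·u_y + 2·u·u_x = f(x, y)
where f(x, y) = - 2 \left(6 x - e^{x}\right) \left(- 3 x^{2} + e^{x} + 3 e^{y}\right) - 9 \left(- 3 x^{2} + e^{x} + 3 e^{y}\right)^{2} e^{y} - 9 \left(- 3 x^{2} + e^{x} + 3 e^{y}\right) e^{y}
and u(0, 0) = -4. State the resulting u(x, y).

Answer: u(x, y) = 3 x^{2} - e^{x} - 3 e^{y}

Derivation:
Substitute the ansatz u = A x^{2} + B e^{x} + C e^{y} into the left-hand side.
Derivatives of the ansatz:
  u_yy = C e^{y}
  u_y = C e^{y}
  u_x = 2 A x + B e^{x}
Term by term:
  -3·u·u_yy = - 3 A C x^{2} e^{y} - 3 B C e^{x} e^{y} - 3 C^{2} e^{2 y}
  3·u^2·u_y = 3 A^{2} C x^{4} e^{y} + 6 A B C x^{2} e^{x} e^{y} + 6 A C^{2} x^{2} e^{2 y} + 3 B^{2} C e^{2 x} e^{y} + 6 B C^{2} e^{x} e^{2 y} + 3 C^{3} e^{3 y}
  2·u·u_x = 4 A^{2} x^{3} + 2 A B x^{2} e^{x} + 4 A B x e^{x} + 4 A C x e^{y} + 2 B^{2} e^{2 x} + 2 B C e^{x} e^{y}
So the left-hand side equals
  3 A^{2} C x^{4} e^{y} + 4 A^{2} x^{3} + 6 A B C x^{2} e^{x} e^{y} + 2 A B x^{2} e^{x} + 4 A B x e^{x} + 6 A C^{2} x^{2} e^{2 y} - 3 A C x^{2} e^{y} + 4 A C x e^{y} + 3 B^{2} C e^{2 x} e^{y} + 2 B^{2} e^{2 x} + 6 B C^{2} e^{x} e^{2 y} - B C e^{x} e^{y} + 3 C^{3} e^{3 y} - 3 C^{2} e^{2 y}
This must equal f(x, y) identically; expanded, f = - 81 x^{4} e^{y} + 36 x^{3} + 54 x^{2} e^{x} e^{y} - 6 x^{2} e^{x} + 162 x^{2} e^{2 y} + 27 x^{2} e^{y} - 12 x e^{x} - 36 x e^{y} - 9 e^{2 x} e^{y} + 2 e^{2 x} - 54 e^{x} e^{2 y} - 3 e^{x} e^{y} - 81 e^{3 y} - 27 e^{2 y}.
Matching coefficients of the independent functions:
  [x^{3}]:  4 A^{2} = 36
  [x e^{x}]:  4 A B = -12
  [x e^{y}]:  4 A C = -36
  [x^{2} e^{x}]:  2 A B = -6
  [x^{2} e^{y}]:  - 3 A C = 27
  [x^{2} e^{2 y}]:  6 A C^{2} = 162
  [x^{4} e^{y}]:  3 A^{2} C = -81
  [e^{x} e^{y}]:  - B C = -3
  [e^{x} e^{2 y}]:  6 B C^{2} = -54
  [e^{2 x} e^{y}]:  3 B^{2} C = -9
  [x^{2} e^{x} e^{y}]:  6 A B C = 54
  [e^{2 x}]:  2 B^{2} = 2
  [e^{2 y}]:  - 3 C^{2} = -27
  [e^{3 y}]:  3 C^{3} = -81
Solving: A = 3, B = -1, C = -3.
Check against the point condition:
  u(0, 0) = -4  ⟹  B + C = -4  ✓
Hence u(x, y) = 3 x^{2} - e^{x} - 3 e^{y}.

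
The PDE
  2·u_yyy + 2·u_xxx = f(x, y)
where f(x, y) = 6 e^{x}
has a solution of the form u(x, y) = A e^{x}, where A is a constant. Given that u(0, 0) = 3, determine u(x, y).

Answer: u(x, y) = 3 e^{x}

Derivation:
Substitute the ansatz u = A e^{x} into the left-hand side.
Derivatives of the ansatz:
  u_yyy = 0
  u_xxx = A e^{x}
Term by term:
  2·u_yyy = 0
  2·u_xxx = 2 A e^{x}
So the left-hand side equals
  2 A e^{x}
This must equal f(x, y) = 6 e^{x} identically.
Matching coefficients of the independent functions:
  [e^{x}]:  2 A = 6
Solving: A = 3.
Check against the point condition:
  u(0, 0) = 3  ⟹  A = 3  ✓
Hence u(x, y) = 3 e^{x}.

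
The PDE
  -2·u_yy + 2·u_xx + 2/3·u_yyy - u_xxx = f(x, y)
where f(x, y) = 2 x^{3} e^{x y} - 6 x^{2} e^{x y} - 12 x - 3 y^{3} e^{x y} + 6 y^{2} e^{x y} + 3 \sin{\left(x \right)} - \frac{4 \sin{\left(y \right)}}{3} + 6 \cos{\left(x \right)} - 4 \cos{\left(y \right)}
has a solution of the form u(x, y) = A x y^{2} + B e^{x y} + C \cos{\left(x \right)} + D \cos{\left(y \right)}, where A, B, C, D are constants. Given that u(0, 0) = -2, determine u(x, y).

Substitute the ansatz u = A x y^{2} + B e^{x y} + C \cos{\left(x \right)} + D \cos{\left(y \right)} into the left-hand side.
Derivatives of the ansatz:
  u_yy = 2 A x + B x^{2} e^{x y} - D \cos{\left(y \right)}
  u_xx = B y^{2} e^{x y} - C \cos{\left(x \right)}
  u_yyy = B x^{3} e^{x y} + D \sin{\left(y \right)}
  u_xxx = B y^{3} e^{x y} + C \sin{\left(x \right)}
Term by term:
  -2·u_yy = - 4 A x - 2 B x^{2} e^{x y} + 2 D \cos{\left(y \right)}
  2·u_xx = 2 B y^{2} e^{x y} - 2 C \cos{\left(x \right)}
  2/3·u_yyy = \frac{2 B x^{3} e^{x y}}{3} + \frac{2 D \sin{\left(y \right)}}{3}
  -u_xxx = - B y^{3} e^{x y} - C \sin{\left(x \right)}
So the left-hand side equals
  - 4 A x + \frac{2 B x^{3} e^{x y}}{3} - 2 B x^{2} e^{x y} - B y^{3} e^{x y} + 2 B y^{2} e^{x y} - C \sin{\left(x \right)} - 2 C \cos{\left(x \right)} + \frac{2 D \sin{\left(y \right)}}{3} + 2 D \cos{\left(y \right)}
This must equal f(x, y) = 2 x^{3} e^{x y} - 6 x^{2} e^{x y} - 12 x - 3 y^{3} e^{x y} + 6 y^{2} e^{x y} + 3 \sin{\left(x \right)} - \frac{4 \sin{\left(y \right)}}{3} + 6 \cos{\left(x \right)} - 4 \cos{\left(y \right)} identically.
Matching coefficients of the independent functions:
  [x]:  - 4 A = -12
  [x^{2} e^{x y}]:  - 2 B = -6
  [x^{3} e^{x y}]:  \frac{2 B}{3} = 2
  [y^{2} e^{x y}]:  2 B = 6
  [y^{3} e^{x y}]:  - B = -3
  [\sin{\left(x \right)}]:  - C = 3
  [\sin{\left(y \right)}]:  \frac{2 D}{3} = - \frac{4}{3}
  [\cos{\left(x \right)}]:  - 2 C = 6
  [\cos{\left(y \right)}]:  2 D = -4
Solving: A = 3, B = 3, C = -3, D = -2.
Check against the point condition:
  u(0, 0) = -2  ⟹  B + C + D = -2  ✓
Hence u(x, y) = 3 x y^{2} + 3 e^{x y} - 3 \cos{\left(x \right)} - 2 \cos{\left(y \right)}.

Answer: u(x, y) = 3 x y^{2} + 3 e^{x y} - 3 \cos{\left(x \right)} - 2 \cos{\left(y \right)}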